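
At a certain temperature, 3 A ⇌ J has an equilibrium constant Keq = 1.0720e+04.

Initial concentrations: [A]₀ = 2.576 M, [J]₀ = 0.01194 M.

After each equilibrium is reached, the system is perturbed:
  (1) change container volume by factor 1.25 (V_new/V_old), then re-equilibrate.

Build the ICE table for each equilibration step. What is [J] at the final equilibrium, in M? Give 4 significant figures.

Q₀ = 6.9850e-04 vs Keq = 1.0720e+04 ⇒ Q<K, forward
Step 1:
                   A          J
  I            2.576    0.01194
  C           -2.533     0.8443
  E          0.04307     0.8563
  solve Keq expr → x = 0.8443; check Q = 1.0720e+04
Then change container volume by factor 1.25 (V_new/V_old).
Step 2:
                   A          J
  I          0.03445      0.685
  C         0.005491   -0.00183
  E          0.03994     0.6832
  solve Keq expr → x = -0.00183; check Q = 1.0720e+04

[J]_eq = 0.6832 M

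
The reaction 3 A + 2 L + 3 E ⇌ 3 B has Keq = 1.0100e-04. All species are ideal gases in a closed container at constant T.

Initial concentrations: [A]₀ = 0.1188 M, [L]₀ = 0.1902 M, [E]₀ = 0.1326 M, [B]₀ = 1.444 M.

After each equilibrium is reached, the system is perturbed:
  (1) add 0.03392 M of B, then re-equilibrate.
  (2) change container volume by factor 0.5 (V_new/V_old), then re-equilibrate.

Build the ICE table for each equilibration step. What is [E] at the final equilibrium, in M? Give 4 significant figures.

Q₀ = 2.1291e+07 vs Keq = 1.0100e-04 ⇒ Q>K, reverse
Step 1:
                   A          L          E          B
  init        0.1188     0.1902     0.1326      1.444
  Δ            1.339     0.8925      1.339     -1.339
  eq           1.458      1.083      1.471     0.1053
  solve Keq expr → x = -0.4462; check Q = 1.0100e-04
Then add 0.03392 M of B.
Step 2:
                   A          L          E          B
  init         1.458      1.083      1.471     0.1392
  Δ           0.0285      0.019     0.0285    -0.0285
  eq           1.486      1.102        1.5     0.1107
  solve Keq expr → x = -0.009501; check Q = 1.0100e-04
Then change container volume by factor 0.5 (V_new/V_old).
Step 3:
                   A          L          E          B
  init         2.972      2.203          3     0.2214
  Δ          -0.3082    -0.2055    -0.3082     0.3082
  eq           2.664      1.998      2.691     0.5296
  solve Keq expr → x = 0.1027; check Q = 1.0100e-04

[E]_eq = 2.691 M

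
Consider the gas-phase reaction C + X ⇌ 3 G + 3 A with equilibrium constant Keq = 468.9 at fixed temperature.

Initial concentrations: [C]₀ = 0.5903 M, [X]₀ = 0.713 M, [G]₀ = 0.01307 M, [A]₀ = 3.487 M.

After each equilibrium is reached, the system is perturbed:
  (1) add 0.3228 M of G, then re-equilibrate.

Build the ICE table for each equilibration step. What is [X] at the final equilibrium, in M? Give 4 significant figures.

Q₀ = 2.2492e-04 vs Keq = 468.9 ⇒ Q<K, forward
Step 1:
                  C         X         G         A
  init       0.5903     0.713   0.01307     3.487
  Δ         -0.2925   -0.2925    0.8775    0.8775
  eq         0.2978    0.4205    0.8906     4.364
  solve Keq expr → x = 0.2925; check Q = 468.9
Then add 0.3228 M of G.
Step 2:
                  C         X         G         A
  init       0.2978    0.4205     1.213     4.364
  Δ         0.06018   0.06018   -0.1805   -0.1805
  eq          0.358    0.4807     1.033     4.184
  solve Keq expr → x = -0.06018; check Q = 468.9

[X]_eq = 0.4807 M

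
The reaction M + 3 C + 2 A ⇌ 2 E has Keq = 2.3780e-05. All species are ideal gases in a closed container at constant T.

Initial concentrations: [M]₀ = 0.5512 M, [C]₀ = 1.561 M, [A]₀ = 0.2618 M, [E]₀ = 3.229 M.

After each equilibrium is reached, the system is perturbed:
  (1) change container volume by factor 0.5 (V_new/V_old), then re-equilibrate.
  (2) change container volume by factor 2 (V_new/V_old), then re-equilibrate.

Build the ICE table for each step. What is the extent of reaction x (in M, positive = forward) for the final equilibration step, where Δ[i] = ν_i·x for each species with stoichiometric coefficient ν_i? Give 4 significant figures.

Q₀ = 72.56 vs Keq = 2.3780e-05 ⇒ Q>K, reverse
Step 1:
                  M         C         A         E
  Initial    0.5512     1.561    0.2618     3.229
  Change      1.456     4.369     2.912    -2.912
  Equil       2.007      5.93     3.174    0.3166
  solve Keq expr → x = -1.456; check Q = 2.3780e-05
Then change container volume by factor 0.5 (V_new/V_old).
Step 2:
                  M         C         A         E
  Initial     4.015     11.86     6.348    0.6333
  Change    -0.4991    -1.497   -0.9983    0.9983
  Equil       3.516     10.36      5.35     1.632
  solve Keq expr → x = 0.4991; check Q = 2.3780e-05
Then change container volume by factor 2 (V_new/V_old).
Step 3:
                  M         C         A         E
  Initial     1.758     5.181     2.675    0.8158
  Change     0.2496    0.7487    0.4991   -0.4991
  Equil       2.007      5.93     3.174    0.3166
  solve Keq expr → x = -0.2496; check Q = 2.3780e-05

x = -0.2496 M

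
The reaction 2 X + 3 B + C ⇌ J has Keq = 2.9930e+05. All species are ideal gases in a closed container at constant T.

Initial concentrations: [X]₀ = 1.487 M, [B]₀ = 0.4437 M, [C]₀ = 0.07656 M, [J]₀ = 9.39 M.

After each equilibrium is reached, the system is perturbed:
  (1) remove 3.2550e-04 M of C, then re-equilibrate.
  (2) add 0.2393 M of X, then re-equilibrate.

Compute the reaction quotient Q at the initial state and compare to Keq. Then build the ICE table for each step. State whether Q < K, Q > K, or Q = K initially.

Q₀ = 635 vs Keq = 2.9930e+05 ⇒ Q<K, forward
Step 1:
                    X           B           C           J
  Initial       1.487      0.4437     0.07656        9.39
  Change      -0.1498     -0.2246    -0.07488     0.07488
  Equil         1.337      0.2191    0.001682       9.465
  solve Keq expr → x = 0.07488; check Q = 2.9930e+05
Then remove 3.2550e-04 M of C.
Step 2:
                    X           B           C           J
  Initial       1.337      0.2191    0.001357       9.465
  Change   6.0633e-04  9.0949e-04  3.0316e-04 -3.0316e-04
  Equil         1.338        0.22     0.00166       9.465
  solve Keq expr → x = -3.0316e-04; check Q = 2.9930e+05
Then add 0.2393 M of X.
Step 3:
                    X           B           C           J
  Initial       1.577        0.22     0.00166       9.465
  Change  -8.8435e-04   -0.001327 -4.4218e-04  4.4218e-04
  Equil         1.576      0.2186    0.001218       9.465
  solve Keq expr → x = 4.4218e-04; check Q = 2.9930e+05

Q₀ = 635; Q < K (proceeds forward)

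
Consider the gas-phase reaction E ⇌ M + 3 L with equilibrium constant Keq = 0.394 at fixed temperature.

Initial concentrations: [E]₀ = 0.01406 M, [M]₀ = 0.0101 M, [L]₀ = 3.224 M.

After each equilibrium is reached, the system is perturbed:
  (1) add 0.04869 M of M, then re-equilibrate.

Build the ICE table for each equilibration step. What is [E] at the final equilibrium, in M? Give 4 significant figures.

Q₀ = 24.07 vs Keq = 0.394 ⇒ Q>K, reverse
Step 1:
                   E          M          L
  init       0.01406     0.0101      3.224
  Δ         0.009812  -0.009812   -0.02943
  eq         0.02387 2.8850e-04      3.195
  solve Keq expr → x = -0.009812; check Q = 0.394
Then add 0.04869 M of M.
Step 2:
                   E          M          L
  init       0.02387    0.04898      3.195
  Δ          0.04798   -0.04798    -0.1439
  eq         0.07185 9.9718e-04      3.051
  solve Keq expr → x = -0.04798; check Q = 0.394

[E]_eq = 0.07185 M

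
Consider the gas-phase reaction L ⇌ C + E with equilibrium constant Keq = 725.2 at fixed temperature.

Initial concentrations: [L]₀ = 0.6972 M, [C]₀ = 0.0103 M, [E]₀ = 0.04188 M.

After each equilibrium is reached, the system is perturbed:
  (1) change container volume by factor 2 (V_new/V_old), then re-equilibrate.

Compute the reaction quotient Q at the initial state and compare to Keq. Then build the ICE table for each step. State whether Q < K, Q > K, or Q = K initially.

Q₀ = 6.1871e-04; Q < K (proceeds forward)

Q₀ = 6.1871e-04 vs Keq = 725.2 ⇒ Q<K, forward
Step 1:
                    L           C           E
  Initial      0.6972      0.0103     0.04188
  Change      -0.6965      0.6965      0.6965
  Equil    7.1961e-04      0.7068      0.7384
  solve Keq expr → x = 0.6965; check Q = 725.2
Then change container volume by factor 2 (V_new/V_old).
Step 2:
                    L           C           E
  Initial  3.5980e-04      0.3534      0.3692
  Change  -1.7972e-04  1.7972e-04  1.7972e-04
  Equil    1.8008e-04      0.3536      0.3694
  solve Keq expr → x = 1.7972e-04; check Q = 725.2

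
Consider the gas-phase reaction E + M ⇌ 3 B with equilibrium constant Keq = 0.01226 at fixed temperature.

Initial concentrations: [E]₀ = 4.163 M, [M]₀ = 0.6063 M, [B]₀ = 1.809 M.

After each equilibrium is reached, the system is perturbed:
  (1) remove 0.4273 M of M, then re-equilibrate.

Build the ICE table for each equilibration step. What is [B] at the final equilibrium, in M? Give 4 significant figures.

Q₀ = 2.345 vs Keq = 0.01226 ⇒ Q>K, reverse
Step 1:
                  E         M         B
  I           4.163    0.6063     1.809
  C          0.4716    0.4716    -1.415
  E           4.635     1.078    0.3942
  solve Keq expr → x = -0.4716; check Q = 0.01226
Then remove 0.4273 M of M.
Step 2:
                  E         M         B
  I           4.635    0.6506    0.3942
  C         0.01912   0.01912  -0.05736
  E           4.654    0.6697    0.3368
  solve Keq expr → x = -0.01912; check Q = 0.01226

[B]_eq = 0.3368 M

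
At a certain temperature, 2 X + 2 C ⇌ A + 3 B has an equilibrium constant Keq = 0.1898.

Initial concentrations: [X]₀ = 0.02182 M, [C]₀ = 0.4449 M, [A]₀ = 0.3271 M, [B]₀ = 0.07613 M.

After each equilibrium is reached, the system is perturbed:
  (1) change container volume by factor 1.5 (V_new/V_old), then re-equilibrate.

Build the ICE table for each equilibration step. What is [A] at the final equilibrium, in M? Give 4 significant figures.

Q₀ = 1.531 vs Keq = 0.1898 ⇒ Q>K, reverse
Step 1:
                  X         C         A         B
  I         0.02182    0.4449    0.3271   0.07613
  C         0.01431   0.01431 -0.007156  -0.02147
  E         0.03613    0.4592    0.3199   0.05466
  solve Keq expr → x = -0.007156; check Q = 0.1898
Then change container volume by factor 1.5 (V_new/V_old).
Step 2:
                  X         C         A         B
  I         0.02409    0.3061    0.2133   0.03644
  C               0         0         0         0
  E         0.02409    0.3061    0.2133   0.03644
  solve Keq expr → x = 0; check Q = 0.1898

[A]_eq = 0.2133 M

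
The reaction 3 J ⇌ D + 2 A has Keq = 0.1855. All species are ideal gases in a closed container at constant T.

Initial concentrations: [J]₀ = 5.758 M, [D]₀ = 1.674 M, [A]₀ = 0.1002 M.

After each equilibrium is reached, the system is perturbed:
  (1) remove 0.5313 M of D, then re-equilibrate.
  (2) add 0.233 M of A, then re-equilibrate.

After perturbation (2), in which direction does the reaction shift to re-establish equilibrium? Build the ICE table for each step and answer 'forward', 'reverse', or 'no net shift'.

Q₀ = 8.8039e-05 vs Keq = 0.1855 ⇒ Q<K, forward
Step 1:
                    J           D           A
  I             5.758       1.674      0.1002
  C             -2.39      0.7967       1.593
  E             3.368       2.471       1.694
  solve Keq expr → x = 0.7967; check Q = 0.1855
Then remove 0.5313 M of D.
Step 2:
                    J           D           A
  I             3.368       1.939       1.694
  C           -0.1311     0.04372     0.08743
  E             3.237       1.983       1.781
  solve Keq expr → x = 0.04372; check Q = 0.1855
Then add 0.233 M of A.
Step 3:
                    J           D           A
  I             3.237       1.983       2.014
  C            0.1401    -0.04669    -0.09339
  E             3.377       1.936       1.921
  solve Keq expr → x = -0.04669; check Q = 0.1855

Direction: reverse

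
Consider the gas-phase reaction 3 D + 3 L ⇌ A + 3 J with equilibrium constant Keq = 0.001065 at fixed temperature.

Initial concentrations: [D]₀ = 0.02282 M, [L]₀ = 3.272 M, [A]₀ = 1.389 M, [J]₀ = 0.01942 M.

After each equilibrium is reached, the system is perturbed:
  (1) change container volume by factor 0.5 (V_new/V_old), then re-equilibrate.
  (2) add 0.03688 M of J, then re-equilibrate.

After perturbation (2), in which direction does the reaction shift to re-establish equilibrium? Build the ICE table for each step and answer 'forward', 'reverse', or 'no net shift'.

Q₀ = 0.02444 vs Keq = 0.001065 ⇒ Q>K, reverse
Step 1:
                  D         L         A         J
  init      0.02282     3.272     1.389   0.01942
  Δ        0.009658  0.009658 -0.003219 -0.009658
  eq        0.03248     3.282     1.386  0.009762
  solve Keq expr → x = -0.003219; check Q = 0.001065
Then change container volume by factor 0.5 (V_new/V_old).
Step 2:
                  D         L         A         J
  init      0.06496     6.563     2.772   0.01952
  Δ       -0.007737 -0.007737  0.002579  0.007737
  eq        0.05722     6.556     2.774   0.02726
  solve Keq expr → x = 0.002579; check Q = 0.001065
Then add 0.03688 M of J.
Step 3:
                  D         L         A         J
  init      0.05722     6.556     2.774   0.06414
  Δ         0.02485   0.02485 -0.008284  -0.02485
  eq        0.08207      6.58     2.766   0.03929
  solve Keq expr → x = -0.008284; check Q = 0.001065

Direction: reverse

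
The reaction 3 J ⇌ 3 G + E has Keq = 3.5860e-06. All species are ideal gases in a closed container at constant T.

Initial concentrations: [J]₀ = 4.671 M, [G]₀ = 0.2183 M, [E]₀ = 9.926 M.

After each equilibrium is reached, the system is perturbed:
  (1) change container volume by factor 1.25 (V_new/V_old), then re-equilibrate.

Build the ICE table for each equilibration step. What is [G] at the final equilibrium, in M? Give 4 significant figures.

Q₀ = 0.001013 vs Keq = 3.5860e-06 ⇒ Q>K, reverse
Step 1:
                   J          G          E
  I            4.671     0.2183      9.926
  C           0.1837    -0.1837   -0.06122
  E            4.855    0.03465      9.865
  solve Keq expr → x = -0.06122; check Q = 3.5860e-06
Then change container volume by factor 1.25 (V_new/V_old).
Step 2:
                   J          G          E
  I            3.884    0.02772      7.892
  C        -0.002123   0.002123 7.0769e-04
  E            3.882    0.02984      7.893
  solve Keq expr → x = 7.0769e-04; check Q = 3.5860e-06

[G]_eq = 0.02984 M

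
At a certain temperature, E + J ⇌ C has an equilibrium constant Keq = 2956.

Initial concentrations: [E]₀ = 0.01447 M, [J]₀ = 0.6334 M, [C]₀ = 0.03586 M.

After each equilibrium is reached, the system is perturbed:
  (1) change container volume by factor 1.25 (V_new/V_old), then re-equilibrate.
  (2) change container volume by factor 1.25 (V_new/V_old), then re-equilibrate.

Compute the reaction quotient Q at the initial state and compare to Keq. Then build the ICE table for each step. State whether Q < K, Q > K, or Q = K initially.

Q₀ = 3.913 vs Keq = 2956 ⇒ Q<K, forward
Step 1:
                   E          J          C
  init       0.01447     0.6334    0.03586
  Δ         -0.01444   -0.01444    0.01444
  eq      2.7493e-05      0.619     0.0503
  solve Keq expr → x = 0.01444; check Q = 2956
Then change container volume by factor 1.25 (V_new/V_old).
Step 2:
                   E          J          C
  init    2.1995e-05     0.4952    0.04024
  Δ       5.4946e-06 5.4946e-06 -5.4946e-06
  eq      2.7489e-05     0.4952    0.04024
  solve Keq expr → x = -5.4946e-06; check Q = 2956
Then change container volume by factor 1.25 (V_new/V_old).
Step 3:
                   E          J          C
  init    2.1991e-05     0.3961    0.03219
  Δ       5.4927e-06 5.4927e-06 -5.4927e-06
  eq      2.7484e-05     0.3961    0.03218
  solve Keq expr → x = -5.4927e-06; check Q = 2956

Q₀ = 3.913; Q < K (proceeds forward)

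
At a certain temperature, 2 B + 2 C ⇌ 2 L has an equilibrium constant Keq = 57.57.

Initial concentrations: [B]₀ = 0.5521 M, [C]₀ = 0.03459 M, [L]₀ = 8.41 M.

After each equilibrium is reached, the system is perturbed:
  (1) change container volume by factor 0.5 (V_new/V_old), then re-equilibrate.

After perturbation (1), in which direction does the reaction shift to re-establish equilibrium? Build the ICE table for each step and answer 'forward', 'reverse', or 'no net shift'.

Direction: forward

Q₀ = 1.9393e+05 vs Keq = 57.57 ⇒ Q>K, reverse
Step 1:
                    B           C           L
  Initial      0.5521     0.03459        8.41
  Change       0.7446      0.7446     -0.7446
  Equil         1.297      0.7791       7.665
  solve Keq expr → x = -0.3723; check Q = 57.57
Then change container volume by factor 0.5 (V_new/V_old).
Step 2:
                    B           C           L
  Initial       2.593       1.558       15.33
  Change      -0.5397     -0.5397      0.5397
  Equil         2.054       1.019       15.87
  solve Keq expr → x = 0.2699; check Q = 57.57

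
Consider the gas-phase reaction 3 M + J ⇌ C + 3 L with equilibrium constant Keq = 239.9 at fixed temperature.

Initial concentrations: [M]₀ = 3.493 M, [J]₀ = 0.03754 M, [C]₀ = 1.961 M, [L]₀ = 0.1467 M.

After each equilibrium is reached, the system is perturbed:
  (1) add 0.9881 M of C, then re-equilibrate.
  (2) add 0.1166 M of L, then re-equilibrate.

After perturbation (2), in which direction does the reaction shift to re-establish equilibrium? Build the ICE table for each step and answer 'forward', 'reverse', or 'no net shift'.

Direction: reverse

Q₀ = 0.00387 vs Keq = 239.9 ⇒ Q<K, forward
Step 1:
                  M         J         C         L
  I           3.493   0.03754     1.961    0.1467
  C         -0.1126  -0.03754   0.03754    0.1126
  E            3.38 3.7604e-06     1.999    0.2593
  solve Keq expr → x = 0.03754; check Q = 239.9
Then add 0.9881 M of C.
Step 2:
                  M         J         C         L
  I            3.38 3.7604e-06     2.987    0.2593
  C       5.5764e-06 1.8588e-06 -1.8588e-06 -5.5764e-06
  E            3.38 5.6192e-06     2.987    0.2593
  solve Keq expr → x = -1.8588e-06; check Q = 239.9
Then add 0.1166 M of L.
Step 3:
                  M         J         C         L
  I            3.38 5.6192e-06     2.987    0.3759
  C       3.4483e-05 1.1494e-05 -1.1494e-05 -3.4483e-05
  E            3.38 1.7114e-05     2.987    0.3759
  solve Keq expr → x = -1.1494e-05; check Q = 239.9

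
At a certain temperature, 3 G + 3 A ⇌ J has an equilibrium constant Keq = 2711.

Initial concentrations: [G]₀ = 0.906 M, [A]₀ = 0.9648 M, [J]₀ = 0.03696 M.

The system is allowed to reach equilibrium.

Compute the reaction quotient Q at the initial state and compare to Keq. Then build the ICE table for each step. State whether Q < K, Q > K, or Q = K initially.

Q₀ = 0.05534; Q < K (proceeds forward)

Q₀ = 0.05534 vs Keq = 2711 ⇒ Q<K, forward
Step 1:
                   G          A          J
  Initial      0.906     0.9648    0.03696
  Change     -0.7173    -0.7173     0.2391
  Equil       0.1887     0.2475     0.2761
  solve Keq expr → x = 0.2391; check Q = 2711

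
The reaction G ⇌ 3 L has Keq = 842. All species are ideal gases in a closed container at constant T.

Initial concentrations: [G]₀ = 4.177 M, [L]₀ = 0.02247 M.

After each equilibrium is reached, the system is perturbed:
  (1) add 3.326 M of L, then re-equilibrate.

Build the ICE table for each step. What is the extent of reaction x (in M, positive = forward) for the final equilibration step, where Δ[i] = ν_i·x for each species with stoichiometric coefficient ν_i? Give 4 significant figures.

Q₀ = 2.7161e-06 vs Keq = 842 ⇒ Q<K, forward
Step 1:
                   G          L
  Initial      4.177    0.02247
  Change      -3.159      9.477
  Equil        1.018      9.499
  solve Keq expr → x = 3.159; check Q = 842
Then add 3.326 M of L.
Step 2:
                   G          L
  Initial      1.018      12.83
  Change      0.5886     -1.766
  Equil        1.607      11.06
  solve Keq expr → x = -0.5886; check Q = 842

x = -0.5886 M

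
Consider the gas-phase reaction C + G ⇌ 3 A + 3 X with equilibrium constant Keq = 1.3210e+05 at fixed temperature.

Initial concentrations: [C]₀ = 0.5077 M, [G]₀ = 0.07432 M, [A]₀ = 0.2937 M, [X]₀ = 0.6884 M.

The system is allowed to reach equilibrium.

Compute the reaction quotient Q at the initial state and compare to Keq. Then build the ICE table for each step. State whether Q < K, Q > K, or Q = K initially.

Q₀ = 0.219 vs Keq = 1.3210e+05 ⇒ Q<K, forward
Step 1:
                    C           G           A           X
  I            0.5077     0.07432      0.2937      0.6884
  C          -0.07432    -0.07432       0.223       0.223
  E            0.4334  1.8234e-06      0.5167      0.9114
  solve Keq expr → x = 0.07432; check Q = 1.3210e+05

Q₀ = 0.219; Q < K (proceeds forward)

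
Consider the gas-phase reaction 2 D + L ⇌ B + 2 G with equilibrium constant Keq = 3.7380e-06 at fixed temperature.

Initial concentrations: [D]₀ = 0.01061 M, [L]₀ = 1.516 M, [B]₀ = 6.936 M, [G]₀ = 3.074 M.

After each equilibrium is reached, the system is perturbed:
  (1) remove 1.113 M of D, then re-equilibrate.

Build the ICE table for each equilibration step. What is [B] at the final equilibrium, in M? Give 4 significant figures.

[B]_eq = 5.4 M

Q₀ = 3.8405e+05 vs Keq = 3.7380e-06 ⇒ Q>K, reverse
Step 1:
                   D          L          B          G
  I          0.01061      1.516      6.936      3.074
  C             3.07      1.535     -1.535      -3.07
  E             3.08      3.051      5.401   0.004476
  solve Keq expr → x = -1.535; check Q = 3.7380e-06
Then remove 1.113 M of D.
Step 2:
                   D          L          B          G
  I            1.967      3.051      5.401   0.004476
  C         0.001614 8.0715e-04 -8.0715e-04  -0.001614
  E            1.969      3.052        5.4   0.002861
  solve Keq expr → x = -8.0715e-04; check Q = 3.7380e-06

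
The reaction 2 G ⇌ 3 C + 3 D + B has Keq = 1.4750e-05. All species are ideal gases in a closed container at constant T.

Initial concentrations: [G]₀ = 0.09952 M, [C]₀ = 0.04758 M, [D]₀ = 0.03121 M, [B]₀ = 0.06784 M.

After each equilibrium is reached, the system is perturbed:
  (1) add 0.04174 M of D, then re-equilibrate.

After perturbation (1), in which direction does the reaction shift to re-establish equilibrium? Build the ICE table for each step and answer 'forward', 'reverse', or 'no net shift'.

Q₀ = 2.2430e-08 vs Keq = 1.4750e-05 ⇒ Q<K, forward
Step 1:
                   G          C          D          B
  I          0.09952    0.04758    0.03121    0.06784
  C          -0.0365    0.05475    0.05475    0.01825
  E          0.06302     0.1023    0.08596    0.08609
  solve Keq expr → x = 0.01825; check Q = 1.4750e-05
Then add 0.04174 M of D.
Step 2:
                   G          C          D          B
  I          0.06302     0.1023     0.1277    0.08609
  C         0.009861   -0.01479   -0.01479  -0.004931
  E          0.07288    0.08754     0.1129    0.08116
  solve Keq expr → x = -0.004931; check Q = 1.4750e-05

Direction: reverse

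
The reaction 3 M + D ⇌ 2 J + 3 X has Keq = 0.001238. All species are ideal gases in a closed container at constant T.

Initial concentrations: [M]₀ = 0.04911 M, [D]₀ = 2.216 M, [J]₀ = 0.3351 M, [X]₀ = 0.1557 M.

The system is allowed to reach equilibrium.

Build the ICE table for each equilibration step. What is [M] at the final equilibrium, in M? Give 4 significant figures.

[M]_eq = 0.1528 M

Q₀ = 1.615 vs Keq = 0.001238 ⇒ Q>K, reverse
Step 1:
                   M          D          J          X
  init       0.04911      2.216     0.3351     0.1557
  Δ           0.1037    0.03457   -0.06914    -0.1037
  eq          0.1528      2.251      0.266    0.05199
  solve Keq expr → x = -0.03457; check Q = 0.001238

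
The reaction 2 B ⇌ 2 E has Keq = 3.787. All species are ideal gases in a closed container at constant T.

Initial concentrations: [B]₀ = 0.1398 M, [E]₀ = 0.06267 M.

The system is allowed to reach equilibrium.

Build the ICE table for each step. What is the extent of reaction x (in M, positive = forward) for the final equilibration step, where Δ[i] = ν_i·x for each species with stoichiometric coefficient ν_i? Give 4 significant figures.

Q₀ = 0.201 vs Keq = 3.787 ⇒ Q<K, forward
Step 1:
                    B           E
  Initial      0.1398     0.06267
  Change     -0.07107     0.07107
  Equil       0.06873      0.1337
  solve Keq expr → x = 0.03554; check Q = 3.787

x = 0.03554 M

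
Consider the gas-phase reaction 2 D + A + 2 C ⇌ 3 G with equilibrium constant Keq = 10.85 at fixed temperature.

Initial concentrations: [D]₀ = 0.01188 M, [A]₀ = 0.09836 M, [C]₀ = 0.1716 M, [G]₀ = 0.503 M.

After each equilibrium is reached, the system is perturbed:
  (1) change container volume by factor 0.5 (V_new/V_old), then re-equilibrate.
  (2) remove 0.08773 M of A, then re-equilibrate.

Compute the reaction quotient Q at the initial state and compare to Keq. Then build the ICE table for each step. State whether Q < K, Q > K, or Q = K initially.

Q₀ = 3.1133e+05; Q > K (proceeds reverse)

Q₀ = 3.1133e+05 vs Keq = 10.85 ⇒ Q>K, reverse
Step 1:
                    D           A           C           G
  Initial     0.01188     0.09836      0.1716       0.503
  Change        0.188     0.09401       0.188      -0.282
  Equil        0.1999      0.1924      0.3596       0.221
  solve Keq expr → x = -0.09401; check Q = 10.85
Then change container volume by factor 0.5 (V_new/V_old).
Step 2:
                    D           A           C           G
  Initial      0.3998      0.3847      0.7193      0.4419
  Change     -0.07328    -0.03664    -0.07328      0.1099
  Equil        0.3265      0.3481       0.646      0.5518
  solve Keq expr → x = 0.03664; check Q = 10.85
Then remove 0.08773 M of A.
Step 3:
                    D           A           C           G
  Initial      0.3265      0.2604       0.646      0.5518
  Change      0.01507    0.007535     0.01507    -0.02261
  Equil        0.3416      0.2679       0.661      0.5292
  solve Keq expr → x = -0.007535; check Q = 10.85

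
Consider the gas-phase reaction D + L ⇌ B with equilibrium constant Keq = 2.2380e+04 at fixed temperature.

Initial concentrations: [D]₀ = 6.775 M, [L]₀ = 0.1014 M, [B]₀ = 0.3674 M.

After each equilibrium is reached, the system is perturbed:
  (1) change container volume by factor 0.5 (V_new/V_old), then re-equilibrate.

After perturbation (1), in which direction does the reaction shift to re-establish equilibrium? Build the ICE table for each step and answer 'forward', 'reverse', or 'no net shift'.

Q₀ = 0.5348 vs Keq = 2.2380e+04 ⇒ Q<K, forward
Step 1:
                   D          L          B
  Initial      6.775     0.1014     0.3674
  Change     -0.1014    -0.1014     0.1014
  Equil        6.674 3.1388e-06     0.4688
  solve Keq expr → x = 0.1014; check Q = 2.2380e+04
Then change container volume by factor 0.5 (V_new/V_old).
Step 2:
                   D          L          B
  Initial      13.35 6.2776e-06     0.9376
  Change  -3.1388e-06 -3.1388e-06 3.1388e-06
  Equil        13.35 3.1388e-06     0.9376
  solve Keq expr → x = 3.1388e-06; check Q = 2.2380e+04

Direction: forward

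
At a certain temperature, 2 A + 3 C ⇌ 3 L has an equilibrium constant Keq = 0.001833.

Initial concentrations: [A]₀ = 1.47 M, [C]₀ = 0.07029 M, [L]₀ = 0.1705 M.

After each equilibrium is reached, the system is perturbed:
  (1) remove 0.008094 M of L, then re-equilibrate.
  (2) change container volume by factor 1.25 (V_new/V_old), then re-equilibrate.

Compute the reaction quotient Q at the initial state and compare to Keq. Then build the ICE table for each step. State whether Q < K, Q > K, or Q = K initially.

Q₀ = 6.605; Q > K (proceeds reverse)

Q₀ = 6.605 vs Keq = 0.001833 ⇒ Q>K, reverse
Step 1:
                    A           C           L
  Initial        1.47     0.07029      0.1705
  Change      0.09097      0.1365     -0.1365
  Equil         1.561      0.2067     0.03405
  solve Keq expr → x = -0.04548; check Q = 0.001833
Then remove 0.008094 M of L.
Step 2:
                    A           C           L
  Initial       1.561      0.2067     0.02595
  Change    -0.004596   -0.006894    0.006894
  Equil         1.556      0.1998     0.03285
  solve Keq expr → x = 0.002298; check Q = 0.001833
Then change container volume by factor 1.25 (V_new/V_old).
Step 3:
                    A           C           L
  Initial       1.245      0.1599     0.02628
  Change     0.002106    0.003159   -0.003159
  Equil         1.247       0.163     0.02312
  solve Keq expr → x = -0.001053; check Q = 0.001833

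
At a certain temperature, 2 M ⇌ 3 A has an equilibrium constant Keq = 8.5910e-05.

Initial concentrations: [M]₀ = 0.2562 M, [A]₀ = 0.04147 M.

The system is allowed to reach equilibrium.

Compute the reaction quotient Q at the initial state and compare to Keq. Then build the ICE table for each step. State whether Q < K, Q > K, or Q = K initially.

Q₀ = 0.001087; Q > K (proceeds reverse)

Q₀ = 0.001087 vs Keq = 8.5910e-05 ⇒ Q>K, reverse
Step 1:
                    M           A
  Initial      0.2562     0.04147
  Change      0.01531    -0.02297
  Equil        0.2715      0.0185
  solve Keq expr → x = -0.007656; check Q = 8.5910e-05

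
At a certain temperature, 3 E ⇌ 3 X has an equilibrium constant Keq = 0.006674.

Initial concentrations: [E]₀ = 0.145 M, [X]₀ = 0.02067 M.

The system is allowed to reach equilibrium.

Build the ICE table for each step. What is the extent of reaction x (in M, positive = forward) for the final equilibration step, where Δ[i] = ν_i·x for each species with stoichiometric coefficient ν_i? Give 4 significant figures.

Q₀ = 0.002897 vs Keq = 0.006674 ⇒ Q<K, forward
Step 1:
                    E           X
  init          0.145     0.02067
  Δ          -0.00558     0.00558
  eq           0.1394     0.02625
  solve Keq expr → x = 0.00186; check Q = 0.006674

x = 0.00186 M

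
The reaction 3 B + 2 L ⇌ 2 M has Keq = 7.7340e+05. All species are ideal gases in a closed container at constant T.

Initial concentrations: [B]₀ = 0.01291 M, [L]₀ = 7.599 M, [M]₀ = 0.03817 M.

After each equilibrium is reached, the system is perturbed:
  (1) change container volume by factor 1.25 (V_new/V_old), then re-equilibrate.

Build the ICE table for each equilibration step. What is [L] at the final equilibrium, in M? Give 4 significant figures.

Q₀ = 11.73 vs Keq = 7.7340e+05 ⇒ Q<K, forward
Step 1:
                  B         L         M
  init      0.01291     7.599   0.03817
  Δ        -0.01255 -0.008363  0.008363
  eq      3.6491e-04     7.591   0.04653
  solve Keq expr → x = 0.004182; check Q = 7.7340e+05
Then change container volume by factor 1.25 (V_new/V_old).
Step 2:
                  B         L         M
  init    2.9193e-04     6.073   0.03723
  Δ       7.2664e-05 4.8443e-05 -4.8443e-05
  eq      3.6459e-04     6.073   0.03718
  solve Keq expr → x = -2.4221e-05; check Q = 7.7340e+05

[L]_eq = 6.073 M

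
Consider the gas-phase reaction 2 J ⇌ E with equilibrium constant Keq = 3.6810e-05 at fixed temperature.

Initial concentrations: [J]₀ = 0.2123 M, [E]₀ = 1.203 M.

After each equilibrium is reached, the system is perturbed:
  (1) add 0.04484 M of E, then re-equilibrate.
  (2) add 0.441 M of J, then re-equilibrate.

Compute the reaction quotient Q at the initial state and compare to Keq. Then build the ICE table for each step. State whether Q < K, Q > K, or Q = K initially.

Q₀ = 26.69; Q > K (proceeds reverse)

Q₀ = 26.69 vs Keq = 3.6810e-05 ⇒ Q>K, reverse
Step 1:
                  J         E
  init       0.2123     1.203
  Δ           2.405    -1.203
  eq          2.618 2.5225e-04
  solve Keq expr → x = -1.203; check Q = 3.6810e-05
Then add 0.04484 M of E.
Step 2:
                  J         E
  init        2.618   0.04509
  Δ         0.08964  -0.04482
  eq          2.707 2.6983e-04
  solve Keq expr → x = -0.04482; check Q = 3.6810e-05
Then add 0.441 M of J.
Step 3:
                  J         E
  init        3.148 2.6983e-04
  Δ       -1.9003e-04 9.5016e-05
  eq          3.148 3.6484e-04
  solve Keq expr → x = 9.5016e-05; check Q = 3.6810e-05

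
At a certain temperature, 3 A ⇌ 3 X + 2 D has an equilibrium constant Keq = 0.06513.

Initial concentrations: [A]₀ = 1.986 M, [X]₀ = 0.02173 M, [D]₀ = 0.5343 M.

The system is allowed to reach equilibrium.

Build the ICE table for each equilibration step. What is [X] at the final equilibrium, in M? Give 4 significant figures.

[X]_eq = 0.5993 M

Q₀ = 3.7395e-07 vs Keq = 0.06513 ⇒ Q<K, forward
Step 1:
                    A           X           D
  Initial       1.986     0.02173      0.5343
  Change      -0.5776      0.5776      0.3851
  Equil         1.408      0.5993      0.9194
  solve Keq expr → x = 0.1925; check Q = 0.06513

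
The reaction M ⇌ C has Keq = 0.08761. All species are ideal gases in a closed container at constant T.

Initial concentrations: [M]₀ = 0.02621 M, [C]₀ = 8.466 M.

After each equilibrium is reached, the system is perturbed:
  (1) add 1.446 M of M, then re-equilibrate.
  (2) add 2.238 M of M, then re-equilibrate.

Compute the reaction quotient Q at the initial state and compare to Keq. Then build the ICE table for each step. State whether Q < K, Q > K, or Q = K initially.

Q₀ = 323 vs Keq = 0.08761 ⇒ Q>K, reverse
Step 1:
                    M           C
  I           0.02621       8.466
  C             7.782      -7.782
  E             7.808      0.6841
  solve Keq expr → x = -7.782; check Q = 0.08761
Then add 1.446 M of M.
Step 2:
                    M           C
  I             9.254      0.6841
  C           -0.1165      0.1165
  E             9.138      0.8006
  solve Keq expr → x = 0.1165; check Q = 0.08761
Then add 2.238 M of M.
Step 3:
                    M           C
  I             11.38      0.8006
  C           -0.1803      0.1803
  E              11.2      0.9808
  solve Keq expr → x = 0.1803; check Q = 0.08761

Q₀ = 323; Q > K (proceeds reverse)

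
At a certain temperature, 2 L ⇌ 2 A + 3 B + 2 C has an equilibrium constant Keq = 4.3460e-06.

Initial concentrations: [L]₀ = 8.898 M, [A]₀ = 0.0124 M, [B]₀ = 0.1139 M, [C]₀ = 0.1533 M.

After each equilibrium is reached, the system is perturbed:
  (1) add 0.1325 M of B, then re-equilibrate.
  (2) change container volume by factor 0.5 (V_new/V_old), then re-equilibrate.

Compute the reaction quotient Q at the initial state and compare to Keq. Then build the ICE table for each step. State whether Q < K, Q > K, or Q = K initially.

Q₀ = 6.7439e-11; Q < K (proceeds forward)

Q₀ = 6.7439e-11 vs Keq = 4.3460e-06 ⇒ Q<K, forward
Step 1:
                   L          A          B          C
  I            8.898     0.0124     0.1139     0.1533
  C          -0.1927     0.1927      0.289     0.1927
  E            8.705     0.2051     0.4029      0.346
  solve Keq expr → x = 0.09634; check Q = 4.3460e-06
Then add 0.1325 M of B.
Step 2:
                   L          A          B          C
  I            8.705     0.2051     0.5354      0.346
  C          0.03311   -0.03311   -0.04966   -0.03311
  E            8.738      0.172     0.4858     0.3129
  solve Keq expr → x = -0.01655; check Q = 4.3460e-06
Then change container volume by factor 0.5 (V_new/V_old).
Step 3:
                   L          A          B          C
  I            17.48      0.344     0.9715     0.6258
  C           0.1929    -0.1929    -0.2894    -0.1929
  E            17.67      0.151     0.6822     0.4328
  solve Keq expr → x = -0.09645; check Q = 4.3460e-06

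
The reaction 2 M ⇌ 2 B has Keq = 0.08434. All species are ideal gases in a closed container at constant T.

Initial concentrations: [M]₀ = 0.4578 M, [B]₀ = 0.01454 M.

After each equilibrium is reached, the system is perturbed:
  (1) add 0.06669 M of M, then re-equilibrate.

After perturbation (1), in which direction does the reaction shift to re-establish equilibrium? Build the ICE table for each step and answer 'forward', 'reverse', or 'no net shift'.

Direction: forward

Q₀ = 0.001009 vs Keq = 0.08434 ⇒ Q<K, forward
Step 1:
                  M         B
  init       0.4578   0.01454
  Δ        -0.09176   0.09176
  eq          0.366    0.1063
  solve Keq expr → x = 0.04588; check Q = 0.08434
Then add 0.06669 M of M.
Step 2:
                  M         B
  init       0.4327    0.1063
  Δ        -0.01501   0.01501
  eq         0.4177    0.1213
  solve Keq expr → x = 0.007504; check Q = 0.08434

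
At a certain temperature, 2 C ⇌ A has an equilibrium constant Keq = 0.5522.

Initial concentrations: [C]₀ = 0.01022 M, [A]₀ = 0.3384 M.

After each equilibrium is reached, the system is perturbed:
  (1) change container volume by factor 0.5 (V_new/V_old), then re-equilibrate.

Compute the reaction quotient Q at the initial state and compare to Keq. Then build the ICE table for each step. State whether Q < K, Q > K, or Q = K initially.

Q₀ = 3240; Q > K (proceeds reverse)

Q₀ = 3240 vs Keq = 0.5522 ⇒ Q>K, reverse
Step 1:
                   C          A
  Initial    0.01022     0.3384
  Change      0.4465    -0.2232
  Equil       0.4567     0.1152
  solve Keq expr → x = -0.2232; check Q = 0.5522
Then change container volume by factor 0.5 (V_new/V_old).
Step 2:
                   C          A
  Initial     0.9134     0.2303
  Change     -0.1623    0.08116
  Equil       0.7511     0.3115
  solve Keq expr → x = 0.08116; check Q = 0.5522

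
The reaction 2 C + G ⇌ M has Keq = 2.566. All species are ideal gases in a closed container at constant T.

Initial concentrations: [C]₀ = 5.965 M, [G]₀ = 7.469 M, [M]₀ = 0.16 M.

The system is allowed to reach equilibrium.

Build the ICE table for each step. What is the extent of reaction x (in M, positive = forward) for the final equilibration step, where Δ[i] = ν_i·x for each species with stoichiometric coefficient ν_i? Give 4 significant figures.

Q₀ = 6.0206e-04 vs Keq = 2.566 ⇒ Q<K, forward
Step 1:
                   C          G          M
  init         5.965      7.469       0.16
  Δ           -5.476     -2.738      2.738
  eq          0.4886      4.731      2.898
  solve Keq expr → x = 2.738; check Q = 2.566

x = 2.738 M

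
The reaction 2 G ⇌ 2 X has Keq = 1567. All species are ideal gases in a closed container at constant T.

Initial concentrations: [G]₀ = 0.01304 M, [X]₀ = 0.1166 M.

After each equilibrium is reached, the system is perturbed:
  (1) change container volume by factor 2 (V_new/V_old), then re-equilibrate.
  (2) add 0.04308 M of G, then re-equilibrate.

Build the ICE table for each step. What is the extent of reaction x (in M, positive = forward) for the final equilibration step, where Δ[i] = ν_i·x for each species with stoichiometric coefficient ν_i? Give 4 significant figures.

x = 0.02101 M

Q₀ = 79.95 vs Keq = 1567 ⇒ Q<K, forward
Step 1:
                    G           X
  I           0.01304      0.1166
  C         -0.009846    0.009846
  E          0.003194      0.1264
  solve Keq expr → x = 0.004923; check Q = 1567
Then change container volume by factor 2 (V_new/V_old).
Step 2:
                    G           X
  I          0.001597     0.06322
  C                 0           0
  E          0.001597     0.06322
  solve Keq expr → x = 0; check Q = 1567
Then add 0.04308 M of G.
Step 3:
                    G           X
  I           0.04468     0.06322
  C          -0.04202     0.04202
  E          0.002659      0.1052
  solve Keq expr → x = 0.02101; check Q = 1567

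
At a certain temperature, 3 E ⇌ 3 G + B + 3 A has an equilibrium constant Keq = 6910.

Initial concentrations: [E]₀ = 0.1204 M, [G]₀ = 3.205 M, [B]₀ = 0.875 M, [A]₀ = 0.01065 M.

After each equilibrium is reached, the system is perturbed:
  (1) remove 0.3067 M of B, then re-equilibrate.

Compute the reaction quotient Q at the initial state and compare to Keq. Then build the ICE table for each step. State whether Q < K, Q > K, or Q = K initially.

Q₀ = 0.01994 vs Keq = 6910 ⇒ Q<K, forward
Step 1:
                    E           G           B           A
  I            0.1204       3.205       0.875     0.01065
  C           -0.1015      0.1015     0.03385      0.1015
  E           0.01886       3.307      0.9088      0.1122
  solve Keq expr → x = 0.03385; check Q = 6910
Then remove 0.3067 M of B.
Step 2:
                    E           G           B           A
  I           0.01886       3.307      0.6021      0.1122
  C         -0.002095    0.002095  6.9825e-04    0.002095
  E           0.01677       3.309      0.6028      0.1143
  solve Keq expr → x = 6.9825e-04; check Q = 6910

Q₀ = 0.01994; Q < K (proceeds forward)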